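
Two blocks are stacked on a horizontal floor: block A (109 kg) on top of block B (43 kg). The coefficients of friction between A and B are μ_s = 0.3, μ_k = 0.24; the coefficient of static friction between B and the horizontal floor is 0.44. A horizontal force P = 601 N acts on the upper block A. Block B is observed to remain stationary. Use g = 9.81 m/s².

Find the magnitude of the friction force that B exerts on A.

f ≈ 257 N

Between the blocks, N₁ = m_A g = 1069 N.
Maximum static friction on A from B: μ_s N₁ = 0.3×1069 = 320.8 N.
Since P = 601 N > 320.8 N, A slides on B; the A–B friction is kinetic: f₁ = μ_k N₁ = 0.24×1069 = 257 N.
B experiences an equal 257 N forward from A (third law). B is in equilibrium, so the floor supplies f₂ = 257 N of static friction (limit μ_s(m_A+m_B)g = 656.1 N, not exceeded).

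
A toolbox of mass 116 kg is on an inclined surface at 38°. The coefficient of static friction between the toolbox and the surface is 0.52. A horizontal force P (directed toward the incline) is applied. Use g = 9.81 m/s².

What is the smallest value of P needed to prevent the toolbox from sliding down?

The toolbox tends to slide down (tan θ > μ_s), so at the point of impending slip friction acts up-slope at its limit: f = μ_s N.
Perpendicular to the incline: N = m g cos θ + P sin θ.
Along the incline: P cos θ + μ_s N = m g sin θ, i.e. P cos θ + μ_s (m g cos θ + P sin θ) = m g sin θ.
Solving, P (cos θ + μ_s sin θ) = m g (sin θ − μ_s cos θ), so P = 1140×0.2059/1.108 = 211 N.

P_min ≈ 211 N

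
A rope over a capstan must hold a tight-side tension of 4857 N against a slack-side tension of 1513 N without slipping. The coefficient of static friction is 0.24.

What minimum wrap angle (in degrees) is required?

β_min ≈ 278°

T₂/T₁ = e^{μβ} → β = ln(T₂/T₁)/μ.
β = ln(4857/1513)/0.24 = 1.166/0.24 = 4.86 rad.
In degrees: β = 4.86 × 180/π = 278°.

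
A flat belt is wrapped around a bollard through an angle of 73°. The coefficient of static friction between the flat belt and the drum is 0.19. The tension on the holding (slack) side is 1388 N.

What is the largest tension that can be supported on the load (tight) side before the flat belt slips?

T_max ≈ 1770 N

At impending slip the capstan equation gives T₂/T₁ = e^{μβ} with β in radians.
β = 73° × π/180 = 1.274 rad.
e^{μβ} = e^{0.19×1.274} = 1.274.
T₂ = T₁ · e^{μβ} = 1388 × 1.274 = 1770 N.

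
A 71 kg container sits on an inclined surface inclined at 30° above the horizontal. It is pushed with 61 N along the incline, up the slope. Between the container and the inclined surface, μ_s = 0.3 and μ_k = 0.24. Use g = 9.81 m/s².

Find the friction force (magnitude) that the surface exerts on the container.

f ≈ 145 N (up the incline)

Perpendicular to the surface, N = m g cos θ = 71·9.81·cos 30° = 603.2 N.
The friction needed for equilibrium is m g sin θ − P = 348.3 − 61 = 287.3 N, measured positive up-slope.
Static friction can supply at most μ_s N = 181 N.
Since |287.3| > 181 N, static friction cannot hold it; the container slides down the incline and kinetic friction applies: f = μ_k N = 0.24 × 603.2 = 145 N.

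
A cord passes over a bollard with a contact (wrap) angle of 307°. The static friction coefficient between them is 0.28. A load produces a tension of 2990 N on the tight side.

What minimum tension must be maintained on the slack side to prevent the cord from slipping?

T_min ≈ 667 N

Capstan equation at impending slip: T_tight/T_slack = e^{μβ}.
β = 307° = 5.358 rad; e^{μβ} = e^{0.28×5.358} = 4.483.
T_slack = T_tight / e^{μβ} = 2990 / 4.483 = 667 N.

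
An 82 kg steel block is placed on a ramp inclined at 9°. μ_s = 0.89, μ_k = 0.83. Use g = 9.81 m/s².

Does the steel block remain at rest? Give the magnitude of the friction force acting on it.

f ≈ 126 N

N = m g cos θ = 795 N.
Down-slope weight component: m g sin θ = 126 N.
μ_s N = 707 N.
126 ≤ 707 N, so it stays put; friction = 126 N.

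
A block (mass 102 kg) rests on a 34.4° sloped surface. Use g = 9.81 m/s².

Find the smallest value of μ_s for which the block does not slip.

μ_s,min ≈ 0.685

At the slip threshold m g sin θ = μ_s m g cos θ, so μ_s,min = tan θ.
μ_s,min = tan 34.4° = 0.685.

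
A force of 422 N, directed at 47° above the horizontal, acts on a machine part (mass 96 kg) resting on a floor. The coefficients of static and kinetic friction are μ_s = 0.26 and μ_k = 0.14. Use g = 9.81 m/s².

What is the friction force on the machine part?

N = m g − P sin α = 941.8 − 422×sin 47° = 633.1 N.
For equilibrium, f = P cos α = 422×cos 47° = 287.8 N.
μ_s N = 0.26 × 633.1 = 164.6 N.
287.8 > 164.6 N → the machine part slides; f = μ_k N = 0.14×633.1 = 88.6 N.

f ≈ 88.6 N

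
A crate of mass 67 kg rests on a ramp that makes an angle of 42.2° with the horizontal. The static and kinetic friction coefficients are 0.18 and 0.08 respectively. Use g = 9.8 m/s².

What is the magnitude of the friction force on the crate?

The normal reaction is N = m g cos θ = 486.4 N.
Along the slope the weight component is m g sin θ = 441.1 N; friction must supply exactly this, acting up-slope.
Maximum static friction available: μ_s N = 0.18 × 486.4 = 87.55 N.
|441.1| exceeds 87.55 N, so the crate slips down-slope; friction is kinetic, f = μ_k N = 0.08×486.4 = 38.9 N.

f ≈ 38.9 N (up the incline)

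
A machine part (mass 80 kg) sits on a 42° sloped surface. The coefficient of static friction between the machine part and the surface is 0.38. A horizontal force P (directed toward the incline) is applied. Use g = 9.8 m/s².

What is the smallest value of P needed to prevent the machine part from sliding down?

P_min ≈ 304 N

The machine part tends to slide down (tan θ > μ_s), so at the point of impending slip friction acts up-slope at its limit: f = μ_s N.
Perpendicular to the incline: N = m g cos θ + P sin θ.
Along the incline: P cos θ + μ_s N = m g sin θ, i.e. P cos θ + μ_s (m g cos θ + P sin θ) = m g sin θ.
Solving, P (cos θ + μ_s sin θ) = m g (sin θ − μ_s cos θ), so P = 784×0.3867/0.9974 = 304 N.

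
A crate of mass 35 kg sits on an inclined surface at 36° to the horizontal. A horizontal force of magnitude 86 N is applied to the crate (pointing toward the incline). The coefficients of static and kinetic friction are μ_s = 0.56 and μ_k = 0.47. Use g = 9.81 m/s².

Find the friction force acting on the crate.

f ≈ 132 N (up the incline)

Normal direction: N = m g cos θ + P sin θ = 328.3 N.
Parallel to the incline: P cos θ − m g sin θ = 69.58 − 201.8 = -132.2 N; the friction needed to balance this is 132.2 N acting up the slope.
Maximum static friction: μ_s N = 0.56 × 328.3 = 183.9 N.
|f_req| = 132.2 ≤ 183.9 N → the crate is in equilibrium; friction equals the required value.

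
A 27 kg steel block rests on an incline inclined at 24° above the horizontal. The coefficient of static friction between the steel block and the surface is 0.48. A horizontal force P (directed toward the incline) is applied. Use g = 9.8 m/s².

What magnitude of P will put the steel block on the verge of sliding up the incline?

At impending motion up the slope, friction acts down-slope at its limit: f = μ_s N.
Perpendicular to the incline: N = m g cos θ + P sin θ.
Along the incline: P cos θ = m g sin θ + μ_s N = m g sin θ + μ_s (m g cos θ + P sin θ).
Solving, P (cos θ − μ_s sin θ) = m g (sin θ + μ_s cos θ), so P = 27×9.8×(sin 24° + 0.48 cos 24°)/(cos 24° − 0.48 sin 24°) = 265×0.8452/0.7183 = 311 N.

P ≈ 311 N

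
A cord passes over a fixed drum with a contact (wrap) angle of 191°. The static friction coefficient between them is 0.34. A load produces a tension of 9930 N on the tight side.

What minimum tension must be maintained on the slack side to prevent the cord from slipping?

Capstan equation at impending slip: T_tight/T_slack = e^{μβ}.
β = 191° = 3.334 rad; e^{μβ} = e^{0.34×3.334} = 3.106.
T_slack = T_tight / e^{μβ} = 9930 / 3.106 = 3200 N.

T_min ≈ 3200 N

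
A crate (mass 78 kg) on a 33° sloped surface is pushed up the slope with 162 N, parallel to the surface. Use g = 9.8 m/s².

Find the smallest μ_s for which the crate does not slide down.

μ_s,min ≈ 0.397

N = m g cos θ = 641.1 N.
Friction must make up the shortfall along the incline: f = m g sin θ − P = 416.3 − 162 = 254.3 N.
At the threshold f = μ_s N, so μ_s,min = 254.3/641.1 = 0.397.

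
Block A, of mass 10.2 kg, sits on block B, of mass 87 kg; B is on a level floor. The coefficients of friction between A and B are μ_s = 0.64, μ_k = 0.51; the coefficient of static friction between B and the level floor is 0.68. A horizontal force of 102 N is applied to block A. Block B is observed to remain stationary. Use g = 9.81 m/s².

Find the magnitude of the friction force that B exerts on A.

The normal force B exerts on A is simply A's weight, N₁ = 100.1 N.
So the A–B interface can sustain at most μ_s N₁ = 64.04 N of static friction.
Since P = 102 N > 64.04 N, A slides on B; the A–B friction is kinetic: f₁ = μ_k N₁ = 0.51×100.1 = 51 N.
By Newton's third law B feels 51 N forward from A. With B stationary, the floor's static friction on B balances it: f₂ = 51 N (well within μ_s(m_A+m_B)g = 648.4 N).

f ≈ 51 N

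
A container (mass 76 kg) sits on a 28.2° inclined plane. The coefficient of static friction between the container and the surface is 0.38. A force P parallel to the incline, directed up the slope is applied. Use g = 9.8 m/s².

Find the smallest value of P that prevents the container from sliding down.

The container tends to slide down (tan θ > μ_s), so at the point of impending slip friction acts up-slope at its limit: f = μ_s N.
P is parallel to the surface, so N = m g cos θ = 656 N.
Along the incline: P + μ_s N = m g sin θ, so P = 352 − 0.38×656 = 103 N.

P_min ≈ 103 N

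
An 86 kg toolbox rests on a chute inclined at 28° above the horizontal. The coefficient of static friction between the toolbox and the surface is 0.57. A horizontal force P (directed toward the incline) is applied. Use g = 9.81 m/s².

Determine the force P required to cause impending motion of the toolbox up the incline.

At impending motion up the slope, friction acts down-slope at its limit: f = μ_s N.
Perpendicular to the incline: N = m g cos θ + P sin θ.
Along the incline: P cos θ = m g sin θ + μ_s N = m g sin θ + μ_s (m g cos θ + P sin θ).
Solving, P (cos θ − μ_s sin θ) = m g (sin θ + μ_s cos θ), so P = 86×9.81×(sin 28° + 0.57 cos 28°)/(cos 28° − 0.57 sin 28°) = 844×0.9728/0.6153 = 1330 N.

P ≈ 1330 N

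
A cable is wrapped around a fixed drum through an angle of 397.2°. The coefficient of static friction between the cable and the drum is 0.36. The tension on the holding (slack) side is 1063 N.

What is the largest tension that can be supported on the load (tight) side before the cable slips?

T_max ≈ 12900 N

At impending slip the capstan equation gives T₂/T₁ = e^{μβ} with β in radians.
β = 397.2° × π/180 = 6.932 rad.
e^{μβ} = e^{0.36×6.932} = 12.13.
T₂ = T₁ · e^{μβ} = 1063 × 12.13 = 12900 N.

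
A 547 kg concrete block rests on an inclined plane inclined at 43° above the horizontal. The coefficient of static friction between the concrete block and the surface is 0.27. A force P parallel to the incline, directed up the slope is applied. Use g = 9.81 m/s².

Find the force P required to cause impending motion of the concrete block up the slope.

P ≈ 4720 N

At impending motion up the slope, friction acts down-slope at its limit: f = μ_s N.
P is parallel to the surface, so N = m g cos θ = 3920 N.
Along the incline: P = m g sin θ + μ_s N = 3660 + 0.27×3920 = 4720 N.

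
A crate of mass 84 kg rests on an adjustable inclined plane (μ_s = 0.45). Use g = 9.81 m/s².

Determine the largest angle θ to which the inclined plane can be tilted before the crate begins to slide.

θ_max ≈ 24.2°

At the slip threshold, m g sin θ = μ_s · m g cos θ, so tan θ = μ_s.
θ_max = arctan(0.45) = 24.2°.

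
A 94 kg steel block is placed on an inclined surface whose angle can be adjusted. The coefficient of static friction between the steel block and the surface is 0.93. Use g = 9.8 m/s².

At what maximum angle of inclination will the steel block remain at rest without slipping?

θ_max ≈ 42.9°

At the slip threshold, m g sin θ = μ_s · m g cos θ, so tan θ = μ_s.
θ_max = arctan(0.93) = 42.9°.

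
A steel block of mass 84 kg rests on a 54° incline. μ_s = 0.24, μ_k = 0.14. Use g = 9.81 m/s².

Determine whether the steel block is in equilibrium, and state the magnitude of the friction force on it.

N = m g cos θ = 484 N.
Down-slope weight component: m g sin θ = 667 N.
μ_s N = 116 N.
667 > 116 N, so it slides; kinetic friction f = μ_k N = 0.14×484 = 67.8 N.

f ≈ 67.8 N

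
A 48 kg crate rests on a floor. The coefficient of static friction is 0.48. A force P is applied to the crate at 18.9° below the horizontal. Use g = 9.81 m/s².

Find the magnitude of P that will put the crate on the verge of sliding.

P ≈ 286 N

N = m g + P sin α (the push presses the crate into the floor).
At impending slip, P cos α = μ_s N = μ_s (m g + P sin α).
Solving: P (cos α − μ_s sin α) = μ_s m g → P = 0.48×471/(cos 18.9° − 0.48 sin 18.9°) = 226/0.7906 = 286 N.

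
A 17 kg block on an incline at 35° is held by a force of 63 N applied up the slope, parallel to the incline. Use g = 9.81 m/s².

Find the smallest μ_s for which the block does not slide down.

N = m g cos θ = 136.6 N.
Friction must make up the shortfall along the incline: f = m g sin θ − P = 95.66 − 63 = 32.66 N.
At the threshold f = μ_s N, so μ_s,min = 32.66/136.6 = 0.239.

μ_s,min ≈ 0.239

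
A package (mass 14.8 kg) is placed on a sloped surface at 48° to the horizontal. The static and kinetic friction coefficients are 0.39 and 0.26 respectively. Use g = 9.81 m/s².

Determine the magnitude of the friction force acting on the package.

f ≈ 25.3 N (up the incline)

Normal force: N = m g cos θ = 14.8 × 9.81 × cos 48° = 97.15 N.
Along the slope the weight component is m g sin θ = 107.9 N; friction must supply exactly this, acting up-slope.
Static friction can supply at most μ_s N = 37.89 N.
Since |107.9| > 37.89 N, static friction cannot hold it; the package slides down the incline and kinetic friction applies: f = μ_k N = 0.26 × 97.15 = 25.3 N.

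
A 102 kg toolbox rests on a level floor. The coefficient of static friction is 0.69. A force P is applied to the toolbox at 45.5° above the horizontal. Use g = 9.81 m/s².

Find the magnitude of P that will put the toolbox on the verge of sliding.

P ≈ 579 N

N = m g − P sin α (the pull lifts the toolbox).
At impending slip, P cos α = μ_s N = μ_s (m g − P sin α).
Solving: P (cos α + μ_s sin α) = μ_s m g → P = 0.69×1000/(cos 45.5° + 0.69 sin 45.5°) = 690/1.193 = 579 N.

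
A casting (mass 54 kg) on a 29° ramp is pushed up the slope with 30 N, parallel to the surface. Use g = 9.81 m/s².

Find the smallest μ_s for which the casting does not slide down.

μ_s,min ≈ 0.49

N = m g cos θ = 463.3 N.
Friction must make up the shortfall along the incline: f = m g sin θ − P = 256.8 − 30 = 226.8 N.
At the threshold f = μ_s N, so μ_s,min = 226.8/463.3 = 0.49.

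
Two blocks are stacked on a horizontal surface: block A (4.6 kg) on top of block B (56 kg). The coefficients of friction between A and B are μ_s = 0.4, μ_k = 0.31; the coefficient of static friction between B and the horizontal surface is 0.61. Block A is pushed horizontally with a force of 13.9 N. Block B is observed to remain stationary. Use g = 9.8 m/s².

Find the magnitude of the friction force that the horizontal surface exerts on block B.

f ≈ 13.9 N

The normal force B exerts on A is simply A's weight, N₁ = 45.08 N.
So the A–B interface can sustain at most μ_s N₁ = 18.03 N of static friction.
Since P = 13.9 N ≤ 18.03 N, A does not slip on B; friction on A equals P = 13.9 N.
B experiences an equal 13.9 N forward from A (third law). B is in equilibrium, so the floor supplies f₂ = 13.9 N of static friction (limit μ_s(m_A+m_B)g = 362.3 N, not exceeded).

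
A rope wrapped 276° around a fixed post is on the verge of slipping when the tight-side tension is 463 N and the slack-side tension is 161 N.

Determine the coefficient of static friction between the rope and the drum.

μ ≈ 0.219

T₂/T₁ = e^{μβ} → μ = ln(T₂/T₁)/β.
β = 276° = 4.817 rad.
μ = ln(463/161)/4.817 = ln(2.876)/4.817 = 0.219.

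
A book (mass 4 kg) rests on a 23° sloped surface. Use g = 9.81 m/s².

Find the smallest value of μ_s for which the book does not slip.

At the slip threshold m g sin θ = μ_s m g cos θ, so μ_s,min = tan θ.
μ_s,min = tan 23° = 0.424.

μ_s,min ≈ 0.424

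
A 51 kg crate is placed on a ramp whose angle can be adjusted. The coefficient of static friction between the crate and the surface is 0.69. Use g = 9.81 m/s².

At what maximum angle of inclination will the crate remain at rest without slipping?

At the slip threshold, m g sin θ = μ_s · m g cos θ, so tan θ = μ_s.
θ_max = arctan(0.69) = 34.6°.

θ_max ≈ 34.6°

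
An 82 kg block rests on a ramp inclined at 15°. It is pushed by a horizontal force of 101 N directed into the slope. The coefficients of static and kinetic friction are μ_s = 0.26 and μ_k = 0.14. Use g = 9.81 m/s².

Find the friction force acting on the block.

Resolve perpendicular to the incline: N = m g cos θ + P sin θ = 82×9.81×cos 15° + 101×sin 15° = 803.2 N.
Parallel to the incline: P cos θ − m g sin θ = 97.56 − 208.2 = -110.6 N; the friction needed to balance this is 110.6 N acting up the slope.
The limit of static friction is μ_s N = 208.8 N.
|f_req| = 110.6 ≤ 208.8 N → the block is in equilibrium; friction equals the required value.

f ≈ 111 N (up the incline)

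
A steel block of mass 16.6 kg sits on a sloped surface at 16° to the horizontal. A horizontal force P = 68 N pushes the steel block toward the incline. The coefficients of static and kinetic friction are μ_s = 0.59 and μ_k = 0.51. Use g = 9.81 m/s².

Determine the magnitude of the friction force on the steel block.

The horizontal push has a component P sin θ into the surface, so N = m g cos θ + P sin θ = 156.5 + 18.74 = 175.3 N.
Along the incline, the net driving force (taking up-slope positive) is P cos θ − m g sin θ = 65.37 − 44.89 = 20.48 N, so equilibrium requires friction f = -20.48 N (down-slope).
Maximum static friction: μ_s N = 0.59 × 175.3 = 103.4 N.
|f_req| = 20.48 ≤ 103.4 N → the steel block is in equilibrium; friction equals the required value.

f ≈ 20.5 N (down the incline)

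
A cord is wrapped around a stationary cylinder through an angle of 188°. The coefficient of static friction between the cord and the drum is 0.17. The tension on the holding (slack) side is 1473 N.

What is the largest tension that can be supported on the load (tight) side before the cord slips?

At impending slip the capstan equation gives T₂/T₁ = e^{μβ} with β in radians.
β = 188° × π/180 = 3.281 rad.
e^{μβ} = e^{0.17×3.281} = 1.747.
T₂ = T₁ · e^{μβ} = 1473 × 1.747 = 2570 N.

T_max ≈ 2570 N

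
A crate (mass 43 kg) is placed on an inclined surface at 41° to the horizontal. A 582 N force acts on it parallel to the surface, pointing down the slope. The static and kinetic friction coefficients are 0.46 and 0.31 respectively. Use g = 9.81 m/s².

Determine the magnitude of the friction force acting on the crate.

The normal reaction is N = m g cos θ = 318.4 N.
The friction needed for equilibrium is m g sin θ + P = 276.7 + 582 = 858.7 N, measured positive up-slope.
The static-friction ceiling is μ_s N = 0.46 × 318.4 = 146.4 N.
|858.7| exceeds 146.4 N, so the crate slips down-slope; friction is kinetic, f = μ_k N = 0.31×318.4 = 98.7 N.

f ≈ 98.7 N (up the incline)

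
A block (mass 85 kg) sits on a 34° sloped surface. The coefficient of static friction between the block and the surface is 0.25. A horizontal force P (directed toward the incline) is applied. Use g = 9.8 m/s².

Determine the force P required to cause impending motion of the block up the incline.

P ≈ 926 N

At impending motion up the slope, friction acts down-slope at its limit: f = μ_s N.
Perpendicular to the incline: N = m g cos θ + P sin θ.
Along the incline: P cos θ = m g sin θ + μ_s N = m g sin θ + μ_s (m g cos θ + P sin θ).
Solving, P (cos θ − μ_s sin θ) = m g (sin θ + μ_s cos θ), so P = 85×9.8×(sin 34° + 0.25 cos 34°)/(cos 34° − 0.25 sin 34°) = 833×0.7665/0.6892 = 926 N.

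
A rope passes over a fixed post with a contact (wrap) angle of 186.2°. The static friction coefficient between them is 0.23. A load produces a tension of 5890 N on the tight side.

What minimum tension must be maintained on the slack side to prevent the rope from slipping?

T_min ≈ 2790 N

Capstan equation at impending slip: T_tight/T_slack = e^{μβ}.
β = 186.2° = 3.25 rad; e^{μβ} = e^{0.23×3.25} = 2.112.
T_slack = T_tight / e^{μβ} = 5890 / 2.112 = 2790 N.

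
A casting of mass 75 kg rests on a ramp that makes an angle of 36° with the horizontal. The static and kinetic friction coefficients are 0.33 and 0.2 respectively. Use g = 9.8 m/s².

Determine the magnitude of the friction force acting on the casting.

Perpendicular to the surface, N = m g cos θ = 75·9.8·cos 36° = 594.6 N.
For equilibrium along the incline, friction must balance the weight component: f = m g sin θ = 432 N up the slope.
Static friction can supply at most μ_s N = 196.2 N.
|432| exceeds 196.2 N, so the casting slips down-slope; friction is kinetic, f = μ_k N = 0.2×594.6 = 119 N.

f ≈ 119 N (up the incline)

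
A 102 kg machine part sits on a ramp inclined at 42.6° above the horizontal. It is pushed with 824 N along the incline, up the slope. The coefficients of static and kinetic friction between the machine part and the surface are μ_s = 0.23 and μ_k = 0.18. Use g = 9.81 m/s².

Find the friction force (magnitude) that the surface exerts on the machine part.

The normal reaction is N = m g cos θ = 736.6 N.
The friction needed for equilibrium is m g sin θ − P = 677.3 − 824 = -146.7 N, measured positive up-slope.
Static friction can supply at most μ_s N = 169.4 N.
Since |-146.7| ≤ 169.4 N, no slip — friction simply equals what equilibrium demands.

f ≈ 147 N (down the incline)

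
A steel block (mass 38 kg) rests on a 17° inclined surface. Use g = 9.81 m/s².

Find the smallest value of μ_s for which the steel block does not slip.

At the slip threshold m g sin θ = μ_s m g cos θ, so μ_s,min = tan θ.
μ_s,min = tan 17° = 0.306.

μ_s,min ≈ 0.306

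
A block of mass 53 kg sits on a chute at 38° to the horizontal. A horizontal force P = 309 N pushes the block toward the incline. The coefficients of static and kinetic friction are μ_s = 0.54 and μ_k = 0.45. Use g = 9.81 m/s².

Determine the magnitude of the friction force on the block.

Normal direction: N = m g cos θ + P sin θ = 599.9 N.
Parallel to the incline: P cos θ − m g sin θ = 243.5 − 320.1 = -76.61 N; the friction needed to balance this is 76.61 N acting up the slope.
Maximum static friction: μ_s N = 0.54 × 599.9 = 324 N.
|f_req| = 76.61 ≤ 324 N → the block is in equilibrium; friction equals the required value.

f ≈ 76.6 N (up the incline)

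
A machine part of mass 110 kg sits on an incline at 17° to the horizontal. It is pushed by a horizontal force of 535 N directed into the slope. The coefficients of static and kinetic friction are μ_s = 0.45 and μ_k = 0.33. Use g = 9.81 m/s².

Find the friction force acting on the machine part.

Normal direction: N = m g cos θ + P sin θ = 1188 N.
Parallel to the incline: P cos θ − m g sin θ = 511.6 − 315.5 = 196.1 N; the friction needed to balance this is 196.1 N acting down the slope.
Maximum static friction: μ_s N = 0.45 × 1188 = 534.8 N.
Since 196.1 N is within the 534.8 N limit, the machine part stays put and friction is exactly 196 N.

f ≈ 196 N (down the incline)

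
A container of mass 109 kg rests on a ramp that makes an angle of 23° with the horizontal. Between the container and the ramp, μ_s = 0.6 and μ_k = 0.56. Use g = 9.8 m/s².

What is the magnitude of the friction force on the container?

Perpendicular to the surface, N = m g cos θ = 109·9.8·cos 23° = 983.3 N.
Along the slope the weight component is m g sin θ = 417.4 N; friction must supply exactly this, acting up-slope.
Static friction can supply at most μ_s N = 590 N.
Since |417.4| ≤ 590 N, static friction is sufficient; f equals the required value, not μ_s N.

f ≈ 417 N (up the incline)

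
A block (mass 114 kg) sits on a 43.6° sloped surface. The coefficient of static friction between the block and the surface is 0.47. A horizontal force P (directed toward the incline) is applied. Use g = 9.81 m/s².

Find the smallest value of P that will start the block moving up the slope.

At impending motion up the slope, friction acts down-slope at its limit: f = μ_s N.
Perpendicular to the incline: N = m g cos θ + P sin θ.
Along the incline: P cos θ = m g sin θ + μ_s N = m g sin θ + μ_s (m g cos θ + P sin θ).
Solving, P (cos θ − μ_s sin θ) = m g (sin θ + μ_s cos θ), so P = 114×9.81×(sin 43.6° + 0.47 cos 43.6°)/(cos 43.6° − 0.47 sin 43.6°) = 1120×1.03/0.4001 = 2880 N.

P ≈ 2880 N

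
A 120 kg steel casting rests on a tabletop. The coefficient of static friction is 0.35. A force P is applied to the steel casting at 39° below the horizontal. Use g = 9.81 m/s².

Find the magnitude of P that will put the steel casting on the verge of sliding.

P ≈ 740 N

N = m g + P sin α (the push presses the steel casting into the tabletop).
At impending slip, P cos α = μ_s N = μ_s (m g + P sin α).
Solving: P (cos α − μ_s sin α) = μ_s m g → P = 0.35×1180/(cos 39° − 0.35 sin 39°) = 412/0.5569 = 740 N.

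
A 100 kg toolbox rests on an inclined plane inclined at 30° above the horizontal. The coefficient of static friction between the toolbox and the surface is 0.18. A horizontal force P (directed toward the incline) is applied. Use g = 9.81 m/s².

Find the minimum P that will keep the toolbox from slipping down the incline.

P_min ≈ 353 N

The toolbox tends to slide down (tan θ > μ_s), so at the point of impending slip friction acts up-slope at its limit: f = μ_s N.
Perpendicular to the incline: N = m g cos θ + P sin θ.
Along the incline: P cos θ + μ_s N = m g sin θ, i.e. P cos θ + μ_s (m g cos θ + P sin θ) = m g sin θ.
Solving, P (cos θ + μ_s sin θ) = m g (sin θ − μ_s cos θ), so P = 981×0.3441/0.956 = 353 N.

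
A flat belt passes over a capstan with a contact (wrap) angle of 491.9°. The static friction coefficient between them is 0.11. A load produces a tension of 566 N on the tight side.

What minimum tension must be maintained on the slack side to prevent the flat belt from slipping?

Capstan equation at impending slip: T_tight/T_slack = e^{μβ}.
β = 491.9° = 8.585 rad; e^{μβ} = e^{0.11×8.585} = 2.571.
T_slack = T_tight / e^{μβ} = 566 / 2.571 = 220 N.

T_min ≈ 220 N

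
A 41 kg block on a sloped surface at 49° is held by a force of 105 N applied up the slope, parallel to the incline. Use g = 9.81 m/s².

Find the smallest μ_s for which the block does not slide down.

μ_s,min ≈ 0.752

N = m g cos θ = 263.9 N.
Friction must make up the shortfall along the incline: f = m g sin θ − P = 303.6 − 105 = 198.6 N.
At the threshold f = μ_s N, so μ_s,min = 198.6/263.9 = 0.752.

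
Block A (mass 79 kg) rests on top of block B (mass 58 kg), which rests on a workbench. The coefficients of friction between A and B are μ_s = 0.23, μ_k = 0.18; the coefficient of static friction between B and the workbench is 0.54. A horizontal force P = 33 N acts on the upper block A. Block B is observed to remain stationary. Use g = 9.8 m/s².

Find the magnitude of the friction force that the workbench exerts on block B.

f ≈ 33 N

Normal force at the A–B interface: N₁ = m_A g = 774.2 N.
Maximum static friction on A from B: μ_s N₁ = 0.23×774.2 = 178.1 N.
Since P = 33 N ≤ 178.1 N, A does not slip on B; friction on A equals P = 33 N.
By Newton's third law B feels 33 N forward from A. With B stationary, the floor's static friction on B balances it: f₂ = 33 N (well within μ_s(m_A+m_B)g = 725 N).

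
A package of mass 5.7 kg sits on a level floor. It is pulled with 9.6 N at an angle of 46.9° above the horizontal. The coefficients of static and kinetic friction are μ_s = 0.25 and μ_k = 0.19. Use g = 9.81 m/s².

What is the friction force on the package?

f ≈ 6.56 N

The vertical component of P reduces the normal force: N = m g − P sin α = 55.92 − 7.01 = 48.91 N.
Horizontally, friction must balance P cos α = 6.559 N.
The static-friction limit is μ_s N = 12.23 N.
6.559 ≤ 12.23 N → static; friction equals the required 6.56 N.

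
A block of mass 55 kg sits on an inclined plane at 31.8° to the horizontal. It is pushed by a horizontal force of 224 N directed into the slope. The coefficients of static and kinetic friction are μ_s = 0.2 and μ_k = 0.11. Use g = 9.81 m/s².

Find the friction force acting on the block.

f ≈ 93.9 N (up the incline)

Normal direction: N = m g cos θ + P sin θ = 576.6 N.
Parallel to the incline: P cos θ − m g sin θ = 190.4 − 284.3 = -93.94 N; the friction needed to balance this is 93.94 N acting up the slope.
Maximum static friction: μ_s N = 0.2 × 576.6 = 115.3 N.
Since 93.94 N is within the 115.3 N limit, the block stays put and friction is exactly 93.9 N.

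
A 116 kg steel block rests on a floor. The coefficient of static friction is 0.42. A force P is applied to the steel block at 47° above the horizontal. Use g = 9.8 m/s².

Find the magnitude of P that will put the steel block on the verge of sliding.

N = m g − P sin α (the pull lifts the steel block).
At impending slip, P cos α = μ_s N = μ_s (m g − P sin α).
Solving: P (cos α + μ_s sin α) = μ_s m g → P = 0.42×1140/(cos 47° + 0.42 sin 47°) = 477/0.9892 = 483 N.

P ≈ 483 N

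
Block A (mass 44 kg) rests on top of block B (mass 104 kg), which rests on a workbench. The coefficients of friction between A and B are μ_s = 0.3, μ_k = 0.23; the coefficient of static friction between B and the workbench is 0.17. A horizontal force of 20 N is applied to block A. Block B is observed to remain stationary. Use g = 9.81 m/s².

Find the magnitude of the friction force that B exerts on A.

f ≈ 20 N

The normal force B exerts on A is simply A's weight, N₁ = 431.6 N.
So the A–B interface can sustain at most μ_s N₁ = 129.5 N of static friction.
P = 20 N is within that limit, so A and B move together (both at rest); the A–B friction is simply f₁ = P = 20 N.
By Newton's third law B feels 20 N forward from A. With B stationary, the floor's static friction on B balances it: f₂ = 20 N (well within μ_s(m_A+m_B)g = 246.8 N).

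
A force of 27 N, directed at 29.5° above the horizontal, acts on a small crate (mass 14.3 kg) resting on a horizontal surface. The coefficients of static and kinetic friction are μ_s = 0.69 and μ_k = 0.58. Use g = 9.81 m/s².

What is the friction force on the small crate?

The vertical component of P reduces the normal force: N = m g − P sin α = 140.3 − 13.3 = 127 N.
For equilibrium, f = P cos α = 27×cos 29.5° = 23.5 N.
μ_s N = 0.69 × 127 = 87.62 N.
23.5 ≤ 87.62 N → static; friction equals the required 23.5 N.

f ≈ 23.5 N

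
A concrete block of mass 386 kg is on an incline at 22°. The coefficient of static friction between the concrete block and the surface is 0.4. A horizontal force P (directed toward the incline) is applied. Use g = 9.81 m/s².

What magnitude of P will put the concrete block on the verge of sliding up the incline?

P ≈ 3630 N

At impending motion up the slope, friction acts down-slope at its limit: f = μ_s N.
Perpendicular to the incline: N = m g cos θ + P sin θ.
Along the incline: P cos θ = m g sin θ + μ_s N = m g sin θ + μ_s (m g cos θ + P sin θ).
Solving, P (cos θ − μ_s sin θ) = m g (sin θ + μ_s cos θ), so P = 386×9.81×(sin 22° + 0.4 cos 22°)/(cos 22° − 0.4 sin 22°) = 3790×0.7455/0.7773 = 3630 N.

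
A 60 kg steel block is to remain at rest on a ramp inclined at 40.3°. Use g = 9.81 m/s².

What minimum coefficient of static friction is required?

μ_s,min ≈ 0.848

At the slip threshold m g sin θ = μ_s m g cos θ, so μ_s,min = tan θ.
μ_s,min = tan 40.3° = 0.848.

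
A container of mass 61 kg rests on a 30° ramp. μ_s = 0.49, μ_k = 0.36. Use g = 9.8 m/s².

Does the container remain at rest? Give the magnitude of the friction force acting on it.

N = m g cos θ = 518 N.
Down-slope weight component: m g sin θ = 299 N.
μ_s N = 254 N.
299 > 254 N, so it slides; kinetic friction f = μ_k N = 0.36×518 = 186 N.

f ≈ 186 N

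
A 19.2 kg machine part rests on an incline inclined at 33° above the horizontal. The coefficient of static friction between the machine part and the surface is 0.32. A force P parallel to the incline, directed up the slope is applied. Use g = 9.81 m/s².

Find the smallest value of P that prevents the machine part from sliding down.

The machine part tends to slide down (tan θ > μ_s), so at the point of impending slip friction acts up-slope at its limit: f = μ_s N.
P is parallel to the surface, so N = m g cos θ = 158 N.
Along the incline: P + μ_s N = m g sin θ, so P = 103 − 0.32×158 = 52 N.

P_min ≈ 52 N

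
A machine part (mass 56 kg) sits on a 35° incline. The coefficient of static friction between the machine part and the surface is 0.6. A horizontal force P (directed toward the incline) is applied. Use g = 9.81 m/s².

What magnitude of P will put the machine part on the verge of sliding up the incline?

P ≈ 1230 N

At impending motion up the slope, friction acts down-slope at its limit: f = μ_s N.
Perpendicular to the incline: N = m g cos θ + P sin θ.
Along the incline: P cos θ = m g sin θ + μ_s N = m g sin θ + μ_s (m g cos θ + P sin θ).
Solving, P (cos θ − μ_s sin θ) = m g (sin θ + μ_s cos θ), so P = 56×9.81×(sin 35° + 0.6 cos 35°)/(cos 35° − 0.6 sin 35°) = 549×1.065/0.475 = 1230 N.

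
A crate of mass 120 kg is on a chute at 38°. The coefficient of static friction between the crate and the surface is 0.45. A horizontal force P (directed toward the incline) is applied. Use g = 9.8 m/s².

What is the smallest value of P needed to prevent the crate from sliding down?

The crate tends to slide down (tan θ > μ_s), so at the point of impending slip friction acts up-slope at its limit: f = μ_s N.
Perpendicular to the incline: N = m g cos θ + P sin θ.
Along the incline: P cos θ + μ_s N = m g sin θ, i.e. P cos θ + μ_s (m g cos θ + P sin θ) = m g sin θ.
Solving, P (cos θ + μ_s sin θ) = m g (sin θ − μ_s cos θ), so P = 1180×0.2611/1.065 = 288 N.

P_min ≈ 288 N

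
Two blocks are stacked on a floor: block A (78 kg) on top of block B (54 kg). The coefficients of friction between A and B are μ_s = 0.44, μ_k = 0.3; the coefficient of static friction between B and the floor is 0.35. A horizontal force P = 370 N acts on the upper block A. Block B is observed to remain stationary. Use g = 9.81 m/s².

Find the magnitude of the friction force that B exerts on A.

f ≈ 230 N

Between the blocks, N₁ = m_A g = 765.2 N.
So the A–B interface can sustain at most μ_s N₁ = 336.7 N of static friction.
P = 370 N exceeds that limit, so A slips over B and the interface friction becomes kinetic: f₁ = μ_k N₁ = 0.3×765.2 = 230 N.
B experiences an equal 230 N forward from A (third law). B is in equilibrium, so the floor supplies f₂ = 230 N of static friction (limit μ_s(m_A+m_B)g = 453.2 N, not exceeded).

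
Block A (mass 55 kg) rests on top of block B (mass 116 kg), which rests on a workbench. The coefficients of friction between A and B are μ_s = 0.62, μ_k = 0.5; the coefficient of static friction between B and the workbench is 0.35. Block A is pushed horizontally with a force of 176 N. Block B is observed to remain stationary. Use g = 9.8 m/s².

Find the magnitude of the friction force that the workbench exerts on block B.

f ≈ 176 N

The normal force B exerts on A is simply A's weight, N₁ = 539 N.
Maximum static friction on A from B: μ_s N₁ = 0.62×539 = 334.2 N.
Since P = 176 N ≤ 334.2 N, A does not slip on B; friction on A equals P = 176 N.
B experiences an equal 176 N forward from A (third law). B is in equilibrium, so the floor supplies f₂ = 176 N of static friction (limit μ_s(m_A+m_B)g = 586.5 N, not exceeded).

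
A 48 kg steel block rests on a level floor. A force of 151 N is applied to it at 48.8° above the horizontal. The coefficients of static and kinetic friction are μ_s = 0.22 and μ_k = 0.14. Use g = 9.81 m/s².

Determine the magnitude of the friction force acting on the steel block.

The vertical component of P reduces the normal force: N = m g − P sin α = 470.9 − 113.6 = 357.3 N.
Horizontally, friction must balance P cos α = 99.46 N.
μ_s N = 0.22 × 357.3 = 78.6 N.
The required friction exceeds μ_s N, so the steel block moves and f = μ_k N = 50 N.

f ≈ 50 N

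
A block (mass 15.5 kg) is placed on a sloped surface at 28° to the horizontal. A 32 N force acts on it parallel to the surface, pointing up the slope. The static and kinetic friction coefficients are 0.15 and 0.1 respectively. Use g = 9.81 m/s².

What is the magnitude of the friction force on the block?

f ≈ 13.4 N (up the incline)

The normal reaction is N = m g cos θ = 134.3 N.
For equilibrium along the incline the friction force must supply f = m g sin θ − P = 71.39 − 32 = 39.39 N (positive meaning up-slope).
Static friction can supply at most μ_s N = 20.14 N.
Since |39.39| > 20.14 N, static friction cannot hold it; the block slides down the incline and kinetic friction applies: f = μ_k N = 0.1 × 134.3 = 13.4 N.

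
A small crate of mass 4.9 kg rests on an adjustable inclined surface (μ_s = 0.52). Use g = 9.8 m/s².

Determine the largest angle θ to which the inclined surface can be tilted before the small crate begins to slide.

θ_max ≈ 27.5°

At the slip threshold, m g sin θ = μ_s · m g cos θ, so tan θ = μ_s.
θ_max = arctan(0.52) = 27.5°.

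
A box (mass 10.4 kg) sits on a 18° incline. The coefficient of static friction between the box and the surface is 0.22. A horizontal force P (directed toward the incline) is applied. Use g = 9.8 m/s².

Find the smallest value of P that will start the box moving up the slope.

P ≈ 59.8 N

At impending motion up the slope, friction acts down-slope at its limit: f = μ_s N.
Perpendicular to the incline: N = m g cos θ + P sin θ.
Along the incline: P cos θ = m g sin θ + μ_s N = m g sin θ + μ_s (m g cos θ + P sin θ).
Solving, P (cos θ − μ_s sin θ) = m g (sin θ + μ_s cos θ), so P = 10.4×9.8×(sin 18° + 0.22 cos 18°)/(cos 18° − 0.22 sin 18°) = 102×0.5182/0.8831 = 59.8 N.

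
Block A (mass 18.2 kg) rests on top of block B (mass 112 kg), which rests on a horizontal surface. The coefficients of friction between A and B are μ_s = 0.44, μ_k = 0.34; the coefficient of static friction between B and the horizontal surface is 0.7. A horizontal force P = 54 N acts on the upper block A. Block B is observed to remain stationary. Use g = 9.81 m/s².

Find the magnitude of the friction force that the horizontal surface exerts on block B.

The normal force B exerts on A is simply A's weight, N₁ = 178.5 N.
Maximum static friction on A from B: μ_s N₁ = 0.44×178.5 = 78.56 N.
Since P = 54 N ≤ 78.56 N, A does not slip on B; friction on A equals P = 54 N.
B experiences an equal 54 N forward from A (third law). B is in equilibrium, so the floor supplies f₂ = 54 N of static friction (limit μ_s(m_A+m_B)g = 894.1 N, not exceeded).

f ≈ 54 N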